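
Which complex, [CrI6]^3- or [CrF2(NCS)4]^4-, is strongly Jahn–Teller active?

[CrF2(NCS)4]^4-

[CrI6]^3-: Ligand charges: each iodide is −1. With an overall charge of −3 the chromium centre must be in the +3 oxidation state. Chromium is a group-6 element; Cr(III) is therefore d³. The d³ configuration leaves the e_g set evenly filled (or empty) — no strong Jahn–Teller driving force.
[CrF2(NCS)4]^4-: Each fluoride is −1; each isothiocyanate is −1; balancing the −4 overall charge requires Cr(II). Chromium is a group-6 element; Cr(II) is therefore d⁴. Fluoride and isothiocyanate are weak-field ligands for a first-row metal, so the complex is high-spin. The t₂g³e_g¹ (high-spin) configuration has an unevenly filled e_g set; the Jahn–Teller theorem predicts a tetragonal distortion (typically axial elongation) to lift the degeneracy.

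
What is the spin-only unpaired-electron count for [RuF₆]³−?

1

Summing ligand charges against the −3 overall charge gives an oxidation state of +3 for ruthenium.
Group 8 minus oxidation state 3 gives a d⁵ configuration.
The spin state decides the count: a 4d ion has a large Δₒ and is invariably low-spin.
An octahedral low-spin d⁵ ion is t₂g⁵e_g⁰, giving 1 unpaired electron.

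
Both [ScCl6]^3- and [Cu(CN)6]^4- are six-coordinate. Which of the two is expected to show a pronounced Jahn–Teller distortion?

[Cu(CN)6]^4-

[ScCl6]^3-: Each chloride is −1; balancing the −3 overall charge requires Sc(III). Sc sits in group 3, so the d-electron count is 3 − 3 = 0. The d⁰ configuration leaves the e_g set evenly filled (or empty) — no strong Jahn–Teller driving force.
[Cu(CN)6]^4-: Ligand charges: each cyanide is −1. With an overall charge of −4 the copper centre must be in the +2 oxidation state. Cu sits in group 11, so the d-electron count is 11 − 2 = 9. The t₂g⁶e_g³ configuration has an unevenly filled e_g set; the Jahn–Teller theorem predicts a tetragonal distortion (typically axial elongation) to lift the degeneracy.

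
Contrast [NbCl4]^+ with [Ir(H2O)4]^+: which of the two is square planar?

For [NbCl4]^+: Each chloride is −1; balancing the +1 overall charge requires Nb(V). Nb sits in group 5, so the d-electron count is 5 − 5 = 0. A d⁰ ion has no crystal-field stabilisation preference between square planar and tetrahedral, so four ligands adopt the sterically favoured tetrahedral geometry. → tetrahedral.
For [Ir(H2O)4]^+: Water is neutral; balancing the +1 overall charge requires Ir(I). Group 9 minus oxidation state 1 gives a d⁸ configuration. A 5d d⁸ ion has a large crystal-field splitting; square planar leaves the high-energy d_{x²−y²} orbital empty and maximises CFSE. → square planar.

[Ir(H2O)4]^+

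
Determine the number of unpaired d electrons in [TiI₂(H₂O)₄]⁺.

Ligand charges: each iodide is −1; water is neutral. With an overall charge of +1 the titanium centre must be in the +3 oxidation state.
Group 4 minus oxidation state 3 gives a d¹ configuration.
In an octahedral field the d¹ configuration is t₂g¹e_g⁰ (only one arrangement possible), giving 1 unpaired electron.

1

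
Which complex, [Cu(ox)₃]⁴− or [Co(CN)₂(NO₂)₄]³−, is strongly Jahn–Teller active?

[Cu(ox)₃]⁴−

[Cu(ox)₃]⁴−: Summing ligand charges against the −4 overall charge gives an oxidation state of +2 for copper. Group 11 minus oxidation state 2 gives a d⁹ configuration. The t₂g⁶e_g³ configuration has an unevenly filled e_g set; the Jahn–Teller theorem predicts a tetragonal distortion (typically axial elongation) to lift the degeneracy.
[Co(CN)₂(NO₂)₄]³−: Each cyanide is −1; each nitro (N-bound nitrite) is −1; balancing the −3 overall charge requires Co(III). Group 9 minus oxidation state 3 gives a d⁶ configuration. Co(III) has an exceptionally large octahedral splitting and is low-spin with essentially every ligand except fluoride. The d⁶ configuration leaves the e_g set evenly filled (or empty) — no strong Jahn–Teller driving force.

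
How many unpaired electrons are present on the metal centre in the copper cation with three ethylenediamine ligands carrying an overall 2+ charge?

1 unpaired electron

Summing ligand charges against the +2 overall charge gives an oxidation state of +2 for copper.
Cu sits in group 11, so the d-electron count is 11 − 2 = 9.
Counting donor atoms: 3×ethylenediamine (bidentate) → 6 donors. Coordination number = 6.
In an octahedral field the d⁹ configuration is t₂g⁶e_g³ (only one arrangement possible), giving 1 unpaired electron.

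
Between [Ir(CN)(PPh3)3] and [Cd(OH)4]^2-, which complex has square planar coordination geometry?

[Ir(CN)(PPh3)3]

For [Ir(CN)(PPh3)3]: Ligand charges: each cyanide is −1; triphenylphosphine is neutral. With an overall charge of 0 the iridium centre must be in the +1 oxidation state. Iridium is a group-9 element; Ir(I) is therefore d⁸. A 5d d⁸ ion has a large crystal-field splitting; square planar leaves the high-energy d_{x²−y²} orbital empty and maximises CFSE. → square planar.
For [Cd(OH)4]^2-: Ligand charges: each hydroxide is −1. With an overall charge of −2 the cadmium centre must be in the +2 oxidation state. Cd sits in group 12, so the d-electron count is 12 − 2 = 10. A d¹⁰ ion has no crystal-field stabilisation preference between square planar and tetrahedral, so four ligands adopt the sterically favoured tetrahedral geometry. → tetrahedral.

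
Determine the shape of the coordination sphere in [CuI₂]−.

linear

Each iodide is −1; balancing the −1 overall charge requires Cu(I).
Cu sits in group 11, so the d-electron count is 11 − 1 = 10.
Coordination number: 2.
A d¹⁰ ion with only two ligands adopts a linear arrangement (sp hybridisation; no CFSE preference).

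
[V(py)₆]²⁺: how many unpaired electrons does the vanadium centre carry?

Summing ligand charges against the +2 overall charge gives an oxidation state of +2 for vanadium.
Group 5 minus oxidation state 2 gives a d³ configuration.
In an octahedral field the d³ configuration is t₂g³e_g⁰ (only one arrangement possible), giving 3 unpaired electrons.

3 unpaired electrons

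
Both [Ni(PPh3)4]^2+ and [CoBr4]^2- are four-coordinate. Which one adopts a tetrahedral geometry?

[CoBr4]^2-

For [Ni(PPh3)4]^2+: Triphenylphosphine is neutral; balancing the +2 overall charge requires Ni(II). Ni sits in group 10, so the d-electron count is 10 − 2 = 8. Triphenylphosphine is a strong-field ligand (high in the spectrochemical series). A 3d d⁸ ion with strong-field ligands gains enough CFSE to favour square planar over tetrahedral. → square planar.
For [CoBr4]^2-: Ligand charges: each bromide is −1. With an overall charge of −2 the cobalt centre must be in the +2 oxidation state. Group 9 minus oxidation state 2 gives a d⁷ configuration. For a high-spin 3d d⁷ ion with weak-field ligands the small Δₜ gives little square-planar CFSE advantage, so four ligands adopt the sterically favoured tetrahedral geometry. → tetrahedral.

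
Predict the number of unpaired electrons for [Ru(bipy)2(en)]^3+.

Ligand charges: 2,2′-bipyridine is neutral; ethylenediamine is neutral. With an overall charge of +3 the ruthenium centre must be in the +3 oxidation state.
Ru sits in group 8, so the d-electron count is 8 − 3 = 5.
Counting donor atoms: 2×2,2′-bipyridine (bidentate) → 4 donors; 1×ethylenediamine (bidentate) → 2 donors. Coordination number = 6.
The spin state decides the count: a 4d ion has a large Δₒ and is invariably low-spin.
An octahedral low-spin d⁵ ion is t₂g⁵e_g⁰, giving 1 unpaired electron.

1 unpaired electron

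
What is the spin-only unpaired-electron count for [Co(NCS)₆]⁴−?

Ligand charges: each isothiocyanate is −1. With an overall charge of −4 the cobalt centre must be in the +2 oxidation state.
Co sits in group 9, so the d-electron count is 9 − 2 = 7.
The spin state decides the count: Isothiocyanate is a weak-field ligand for a first-row metal, so the complex is high-spin.
An octahedral high-spin d⁷ ion is t₂g⁵e_g², giving 3 unpaired electrons.

3 unpaired electrons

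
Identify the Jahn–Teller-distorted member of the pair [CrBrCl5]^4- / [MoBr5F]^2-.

[CrBrCl5]^4-

[CrBrCl5]^4-: Ligand charges: each bromide is −1; each chloride is −1. With an overall charge of −4 the chromium centre must be in the +2 oxidation state. Group 6 minus oxidation state 2 gives a d⁴ configuration. Bromide and chloride are weak-field ligands for a first-row metal, so the complex is high-spin. The t₂g³e_g¹ (high-spin) configuration has an unevenly filled e_g set; the Jahn–Teller theorem predicts a tetragonal distortion (typically axial elongation) to lift the degeneracy.
[MoBr5F]^2-: Ligand charges: each bromide is −1; each fluoride is −1. With an overall charge of −2 the molybdenum centre must be in the +4 oxidation state. Mo sits in group 6, so the d-electron count is 6 − 4 = 2. The d² configuration leaves the e_g set evenly filled (or empty) — no strong Jahn–Teller driving force.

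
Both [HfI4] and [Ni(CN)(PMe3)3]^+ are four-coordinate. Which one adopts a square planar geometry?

For [HfI4]: Each iodide is −1; balancing the 0 overall charge requires Hf(IV). Hafnium is a group-4 element; Hf(IV) is therefore d⁰. A d⁰ ion has no crystal-field stabilisation preference between square planar and tetrahedral, so four ligands adopt the sterically favoured tetrahedral geometry. → tetrahedral.
For [Ni(CN)(PMe3)3]^+: Each cyanide is −1; trimethylphosphine is neutral; balancing the +1 overall charge requires Ni(II). Ni sits in group 10, so the d-electron count is 10 − 2 = 8. Cyanide and trimethylphosphine are strong-field ligands (high in the spectrochemical series). A 3d d⁸ ion with strong-field ligands gains enough CFSE to favour square planar over tetrahedral. → square planar.

[Ni(CN)(PMe3)3]^+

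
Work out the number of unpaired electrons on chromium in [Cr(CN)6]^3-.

3

Summing ligand charges against the −3 overall charge gives an oxidation state of +3 for chromium.
Group 6 minus oxidation state 3 gives a d³ configuration.
In an octahedral field the d³ configuration is t₂g³e_g⁰ (only one arrangement possible), giving 3 unpaired electrons.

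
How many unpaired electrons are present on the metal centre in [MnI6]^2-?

3

Summing ligand charges against the −2 overall charge gives an oxidation state of +4 for manganese.
Group 7 minus oxidation state 4 gives a d³ configuration.
In an octahedral field the d³ configuration is t₂g³e_g⁰ (only one arrangement possible), giving 3 unpaired electrons.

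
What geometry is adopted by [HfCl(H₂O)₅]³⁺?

octahedral

Summing ligand charges against the +3 overall charge gives an oxidation state of +4 for hafnium.
Hafnium is a group-4 element; Hf(IV) is therefore d⁰.
Coordination number: 6.
Six donors around a single metal centre give an octahedral coordination sphere.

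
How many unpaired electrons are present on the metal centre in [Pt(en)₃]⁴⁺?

Ligand charges: ethylenediamine is neutral. With an overall charge of +4 the platinum centre must be in the +4 oxidation state.
Platinum is a group-10 element; Pt(IV) is therefore d⁶.
Counting donor atoms: 3×ethylenediamine (bidentate) → 6 donors. Coordination number = 6.
The spin state decides the count: a 5d ion has a large Δₒ and is invariably low-spin.
An octahedral low-spin d⁶ ion is t₂g⁶e_g⁰, giving 0 unpaired electrons.

0 unpaired electrons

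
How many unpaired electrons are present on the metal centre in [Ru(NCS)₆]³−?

Each isothiocyanate is −1; balancing the −3 overall charge requires Ru(III).
Ru sits in group 8, so the d-electron count is 8 − 3 = 5.
The spin state decides the count: a 4d ion has a large Δₒ and is invariably low-spin.
An octahedral low-spin d⁵ ion is t₂g⁵e_g⁰, giving 1 unpaired electron.

1 unpaired electron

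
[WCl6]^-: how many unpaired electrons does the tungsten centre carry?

1

Each chloride is −1; balancing the −1 overall charge requires W(V).
Tungsten is a group-6 element; W(V) is therefore d¹.
In an octahedral field the d¹ configuration is t₂g¹e_g⁰ (only one arrangement possible), giving 1 unpaired electron.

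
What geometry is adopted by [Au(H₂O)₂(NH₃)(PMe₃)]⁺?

Ligand charges: water is neutral; ammonia is neutral; trimethylphosphine is neutral. With an overall charge of +1 the gold centre must be in the +1 oxidation state.
Au sits in group 11, so the d-electron count is 11 − 1 = 10.
With 4 monodentate ligands the coordination number is 4.
A d¹⁰ ion has no crystal-field stabilisation preference between square planar and tetrahedral, so four ligands adopt the sterically favoured tetrahedral geometry.

tetrahedral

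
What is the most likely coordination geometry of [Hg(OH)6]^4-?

octahedral

Each hydroxide is −1; balancing the −4 overall charge requires Hg(II).
Mercury is a group-12 element; Hg(II) is therefore d¹⁰.
With 6 monodentate ligands the coordination number is 6.
Six donors around a single metal centre give an octahedral coordination sphere.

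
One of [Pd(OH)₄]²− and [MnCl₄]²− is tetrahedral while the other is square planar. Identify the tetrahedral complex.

[MnCl₄]²−

For [Pd(OH)₄]²−: Summing ligand charges against the −2 overall charge gives an oxidation state of +2 for palladium. Group 10 minus oxidation state 2 gives a d⁸ configuration. A 4d d⁸ ion has a large crystal-field splitting; square planar leaves the high-energy d_{x²−y²} orbital empty and maximises CFSE. → square planar.
For [MnCl₄]²−: Each chloride is −1; balancing the −2 overall charge requires Mn(II). Mn sits in group 7, so the d-electron count is 7 − 2 = 5. A high-spin d⁵ ion has zero CFSE in either geometry, so four ligands adopt the sterically favoured tetrahedral geometry. → tetrahedral.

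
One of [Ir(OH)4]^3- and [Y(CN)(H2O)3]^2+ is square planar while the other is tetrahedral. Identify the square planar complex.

For [Ir(OH)4]^3-: Ligand charges: each hydroxide is −1. With an overall charge of −3 the iridium centre must be in the +1 oxidation state. Ir sits in group 9, so the d-electron count is 9 − 1 = 8. A 5d d⁸ ion has a large crystal-field splitting; square planar leaves the high-energy d_{x²−y²} orbital empty and maximises CFSE. → square planar.
For [Y(CN)(H2O)3]^2+: Summing ligand charges against the +2 overall charge gives an oxidation state of +3 for yttrium. Yttrium is a group-3 element; Y(III) is therefore d⁰. A d⁰ ion has no crystal-field stabilisation preference between square planar and tetrahedral, so four ligands adopt the sterically favoured tetrahedral geometry. → tetrahedral.

[Ir(OH)4]^3-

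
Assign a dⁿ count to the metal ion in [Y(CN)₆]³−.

d⁰

Ligand charges: each cyanide is −1. With an overall charge of −3 the yttrium centre must be in the +3 oxidation state.
Yttrium is a group-3 element; Y(III) is therefore d⁰.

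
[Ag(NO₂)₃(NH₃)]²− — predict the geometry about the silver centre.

Summing ligand charges against the −2 overall charge gives an oxidation state of +1 for silver.
Silver is a group-11 element; Ag(I) is therefore d¹⁰.
Coordination number: 4.
A d¹⁰ ion has no crystal-field stabilisation preference between square planar and tetrahedral, so four ligands adopt the sterically favoured tetrahedral geometry.

tetrahedral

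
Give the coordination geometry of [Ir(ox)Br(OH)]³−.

Each oxalate is −2; each bromide is −1; each hydroxide is −1; balancing the −3 overall charge requires Ir(I).
Iridium is a group-9 element; Ir(I) is therefore d⁸.
Counting donor atoms: 1×oxalate (bidentate) → 2 donors; 1×bromide (monodentate) → 1 donor; 1×hydroxide (monodentate) → 1 donor. Coordination number = 4.
A 5d d⁸ ion has a large crystal-field splitting; square planar leaves the high-energy d_{x²−y²} orbital empty and maximises CFSE.

square planar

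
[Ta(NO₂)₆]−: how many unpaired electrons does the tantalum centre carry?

Each nitro (N-bound nitrite) is −1; balancing the −1 overall charge requires Ta(V).
Group 5 minus oxidation state 5 gives a d⁰ configuration.
In an octahedral field the d⁰ configuration is t₂g⁰e_g⁰, giving 0 unpaired electrons.

0 unpaired electrons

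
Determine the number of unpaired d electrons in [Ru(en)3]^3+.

Summing ligand charges against the +3 overall charge gives an oxidation state of +3 for ruthenium.
Ruthenium is a group-8 element; Ru(III) is therefore d⁵.
Counting donor atoms: 3×ethylenediamine (bidentate) → 6 donors. Coordination number = 6.
The spin state decides the count: a 4d ion has a large Δₒ and is invariably low-spin.
An octahedral low-spin d⁵ ion is t₂g⁵e_g⁰, giving 1 unpaired electron.

1 unpaired electron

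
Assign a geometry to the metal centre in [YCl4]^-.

tetrahedral

Each chloride is −1; balancing the −1 overall charge requires Y(III).
Yttrium is a group-3 element; Y(III) is therefore d⁰.
Coordination number: 4.
A d⁰ ion has no crystal-field stabilisation preference between square planar and tetrahedral, so four ligands adopt the sterically favoured tetrahedral geometry.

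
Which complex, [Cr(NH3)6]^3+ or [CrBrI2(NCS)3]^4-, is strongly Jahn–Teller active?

[Cr(NH3)6]^3+: Ligand charges: ammonia is neutral. With an overall charge of +3 the chromium centre must be in the +3 oxidation state. Chromium is a group-6 element; Cr(III) is therefore d³. The d³ configuration leaves the e_g set evenly filled (or empty) — no strong Jahn–Teller driving force.
[CrBrI2(NCS)3]^4-: Ligand charges: each bromide is −1; each iodide is −1; each isothiocyanate is −1. With an overall charge of −4 the chromium centre must be in the +2 oxidation state. Cr sits in group 6, so the d-electron count is 6 − 2 = 4. Bromide, iodide, and isothiocyanate are weak-field ligands for a first-row metal, so the complex is high-spin. The t₂g³e_g¹ (high-spin) configuration has an unevenly filled e_g set; the Jahn–Teller theorem predicts a tetragonal distortion (typically axial elongation) to lift the degeneracy.

[CrBrI2(NCS)3]^4-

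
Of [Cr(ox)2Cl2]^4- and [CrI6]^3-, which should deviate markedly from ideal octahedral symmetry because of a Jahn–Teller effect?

[Cr(ox)2Cl2]^4-: Summing ligand charges against the −4 overall charge gives an oxidation state of +2 for chromium. Cr sits in group 6, so the d-electron count is 6 − 2 = 4. Chloride and oxalate are weak-field ligands for a first-row metal, so the complex is high-spin. The t₂g³e_g¹ (high-spin) configuration has an unevenly filled e_g set; the Jahn–Teller theorem predicts a tetragonal distortion (typically axial elongation) to lift the degeneracy.
[CrI6]^3-: Summing ligand charges against the −3 overall charge gives an oxidation state of +3 for chromium. Group 6 minus oxidation state 3 gives a d³ configuration. The d³ configuration leaves the e_g set evenly filled (or empty) — no strong Jahn–Teller driving force.

[Cr(ox)2Cl2]^4-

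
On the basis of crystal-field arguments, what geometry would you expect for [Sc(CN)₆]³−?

Ligand charges: each cyanide is −1. With an overall charge of −3 the scandium centre must be in the +3 oxidation state.
Sc sits in group 3, so the d-electron count is 3 − 3 = 0.
Coordination number: 6.
Six donors around a single metal centre give an octahedral coordination sphere.

octahedral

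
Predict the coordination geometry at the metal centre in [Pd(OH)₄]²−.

Ligand charges: each hydroxide is −1. With an overall charge of −2 the palladium centre must be in the +2 oxidation state.
Pd sits in group 10, so the d-electron count is 10 − 2 = 8.
With 4 monodentate ligands the coordination number is 4.
A 4d d⁸ ion has a large crystal-field splitting; square planar leaves the high-energy d_{x²−y²} orbital empty and maximises CFSE.

square planar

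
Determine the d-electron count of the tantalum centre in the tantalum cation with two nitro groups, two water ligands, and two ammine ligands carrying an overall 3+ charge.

d0

Summing ligand charges against the +3 overall charge gives an oxidation state of +5 for tantalum.
Tantalum is a group-5 element; Ta(V) is therefore d⁰.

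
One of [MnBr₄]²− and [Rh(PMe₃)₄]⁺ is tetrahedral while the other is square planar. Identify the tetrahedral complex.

For [MnBr₄]²−: Ligand charges: each bromide is −1. With an overall charge of −2 the manganese centre must be in the +2 oxidation state. Manganese is a group-7 element; Mn(II) is therefore d⁵. A high-spin d⁵ ion has zero CFSE in either geometry, so four ligands adopt the sterically favoured tetrahedral geometry. → tetrahedral.
For [Rh(PMe₃)₄]⁺: Trimethylphosphine is neutral; balancing the +1 overall charge requires Rh(I). Group 9 minus oxidation state 1 gives a d⁸ configuration. A 4d d⁸ ion has a large crystal-field splitting; square planar leaves the high-energy d_{x²−y²} orbital empty and maximises CFSE. → square planar.

[MnBr₄]²−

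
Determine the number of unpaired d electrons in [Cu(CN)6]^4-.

Each cyanide is −1; balancing the −4 overall charge requires Cu(II).
Copper is a group-11 element; Cu(II) is therefore d⁹.
In an octahedral field the d⁹ configuration is t₂g⁶e_g³ (only one arrangement possible), giving 1 unpaired electron.

1 unpaired electron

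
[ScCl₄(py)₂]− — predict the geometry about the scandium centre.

Ligand charges: each chloride is −1; pyridine is neutral. With an overall charge of −1 the scandium centre must be in the +3 oxidation state.
Sc sits in group 3, so the d-electron count is 3 − 3 = 0.
With 6 monodentate ligands the coordination number is 6.
Six donors around a single metal centre give an octahedral coordination sphere.

octahedral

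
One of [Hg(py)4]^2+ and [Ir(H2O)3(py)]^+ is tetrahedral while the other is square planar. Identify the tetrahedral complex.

For [Hg(py)4]^2+: Summing ligand charges against the +2 overall charge gives an oxidation state of +2 for mercury. Hg sits in group 12, so the d-electron count is 12 − 2 = 10. A d¹⁰ ion has no crystal-field stabilisation preference between square planar and tetrahedral, so four ligands adopt the sterically favoured tetrahedral geometry. → tetrahedral.
For [Ir(H2O)3(py)]^+: Ligand charges: water is neutral; pyridine is neutral. With an overall charge of +1 the iridium centre must be in the +1 oxidation state. Ir sits in group 9, so the d-electron count is 9 − 1 = 8. A 5d d⁸ ion has a large crystal-field splitting; square planar leaves the high-energy d_{x²−y²} orbital empty and maximises CFSE. → square planar.

[Hg(py)4]^2+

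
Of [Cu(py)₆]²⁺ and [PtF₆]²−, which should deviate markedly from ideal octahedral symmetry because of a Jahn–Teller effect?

[Cu(py)₆]²⁺

[Cu(py)₆]²⁺: Pyridine is neutral; balancing the +2 overall charge requires Cu(II). Copper is a group-11 element; Cu(II) is therefore d⁹. The t₂g⁶e_g³ configuration has an unevenly filled e_g set; the Jahn–Teller theorem predicts a tetragonal distortion (typically axial elongation) to lift the degeneracy.
[PtF₆]²−: Each fluoride is −1; balancing the −2 overall charge requires Pt(IV). Pt sits in group 10, so the d-electron count is 10 − 4 = 6. A 5d ion has a large Δₒ and is invariably low-spin. The d⁶ configuration leaves the e_g set evenly filled (or empty) — no strong Jahn–Teller driving force.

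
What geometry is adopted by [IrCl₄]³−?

Ligand charges: each chloride is −1. With an overall charge of −3 the iridium centre must be in the +1 oxidation state.
Iridium is a group-9 element; Ir(I) is therefore d⁸.
With 4 monodentate ligands the coordination number is 4.
A 5d d⁸ ion has a large crystal-field splitting; square planar leaves the high-energy d_{x²−y²} orbital empty and maximises CFSE.

square planar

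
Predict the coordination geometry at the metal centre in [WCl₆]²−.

Summing ligand charges against the −2 overall charge gives an oxidation state of +4 for tungsten.
W sits in group 6, so the d-electron count is 6 − 4 = 2.
With 6 monodentate ligands the coordination number is 6.
Six donors around a single metal centre give an octahedral coordination sphere.

octahedral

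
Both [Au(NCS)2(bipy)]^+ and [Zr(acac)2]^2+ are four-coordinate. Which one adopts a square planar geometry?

[Au(NCS)2(bipy)]^+

For [Au(NCS)2(bipy)]^+: Summing ligand charges against the +1 overall charge gives an oxidation state of +3 for gold. Group 11 minus oxidation state 3 gives a d⁸ configuration. A 5d d⁸ ion has a large crystal-field splitting; square planar leaves the high-energy d_{x²−y²} orbital empty and maximises CFSE. → square planar.
For [Zr(acac)2]^2+: Summing ligand charges against the +2 overall charge gives an oxidation state of +4 for zirconium. Zirconium is a group-4 element; Zr(IV) is therefore d⁰. A d⁰ ion has no crystal-field stabilisation preference between square planar and tetrahedral, so four ligands adopt the sterically favoured tetrahedral geometry. → tetrahedral.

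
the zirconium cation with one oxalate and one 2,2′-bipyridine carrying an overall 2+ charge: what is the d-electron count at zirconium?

Each oxalate is −2; 2,2′-bipyridine is neutral; balancing the +2 overall charge requires Zr(IV).
Zr sits in group 4, so the d-electron count is 4 − 4 = 0.

d⁰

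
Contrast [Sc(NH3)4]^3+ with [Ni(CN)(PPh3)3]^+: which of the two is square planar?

For [Sc(NH3)4]^3+: Ammonia is neutral; balancing the +3 overall charge requires Sc(III). Group 3 minus oxidation state 3 gives a d⁰ configuration. A d⁰ ion has no crystal-field stabilisation preference between square planar and tetrahedral, so four ligands adopt the sterically favoured tetrahedral geometry. → tetrahedral.
For [Ni(CN)(PPh3)3]^+: Each cyanide is −1; triphenylphosphine is neutral; balancing the +1 overall charge requires Ni(II). Ni sits in group 10, so the d-electron count is 10 − 2 = 8. Cyanide and triphenylphosphine are strong-field ligands (high in the spectrochemical series). A 3d d⁸ ion with strong-field ligands gains enough CFSE to favour square planar over tetrahedral. → square planar.

[Ni(CN)(PPh3)3]^+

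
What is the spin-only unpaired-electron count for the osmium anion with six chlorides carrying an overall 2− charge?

Summing ligand charges against the −2 overall charge gives an oxidation state of +4 for osmium.
Group 8 minus oxidation state 4 gives a d⁴ configuration.
The spin state decides the count: a 5d ion has a large Δₒ and is invariably low-spin.
An octahedral low-spin d⁴ ion is t₂g⁴e_g⁰, giving 2 unpaired electrons.

2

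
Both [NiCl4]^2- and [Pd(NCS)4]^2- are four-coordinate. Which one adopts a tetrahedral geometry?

[NiCl4]^2-

For [NiCl4]^2-: Each chloride is −1; balancing the −2 overall charge requires Ni(II). Nickel is a group-10 element; Ni(II) is therefore d⁸. Chloride is a weak-field ligand. With weak-field ligands the CFSE gain from square planar is small, so a 3d d⁸ ion takes the sterically preferred tetrahedral geometry. → tetrahedral.
For [Pd(NCS)4]^2-: Ligand charges: each isothiocyanate is −1. With an overall charge of −2 the palladium centre must be in the +2 oxidation state. Group 10 minus oxidation state 2 gives a d⁸ configuration. A 4d d⁸ ion has a large crystal-field splitting; square planar leaves the high-energy d_{x²−y²} orbital empty and maximises CFSE. → square planar.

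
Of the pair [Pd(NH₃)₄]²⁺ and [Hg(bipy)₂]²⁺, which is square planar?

For [Pd(NH₃)₄]²⁺: Ligand charges: ammonia is neutral. With an overall charge of +2 the palladium centre must be in the +2 oxidation state. Group 10 minus oxidation state 2 gives a d⁸ configuration. A 4d d⁸ ion has a large crystal-field splitting; square planar leaves the high-energy d_{x²−y²} orbital empty and maximises CFSE. → square planar.
For [Hg(bipy)₂]²⁺: 2,2′-bipyridine is neutral; balancing the +2 overall charge requires Hg(II). Mercury is a group-12 element; Hg(II) is therefore d¹⁰. A d¹⁰ ion has no crystal-field stabilisation preference between square planar and tetrahedral, so four ligands adopt the sterically favoured tetrahedral geometry. → tetrahedral.

[Pd(NH₃)₄]²⁺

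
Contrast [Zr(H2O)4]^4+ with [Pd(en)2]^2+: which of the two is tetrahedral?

For [Zr(H2O)4]^4+: Water is neutral; balancing the +4 overall charge requires Zr(IV). Zirconium is a group-4 element; Zr(IV) is therefore d⁰. A d⁰ ion has no crystal-field stabilisation preference between square planar and tetrahedral, so four ligands adopt the sterically favoured tetrahedral geometry. → tetrahedral.
For [Pd(en)2]^2+: Ethylenediamine is neutral; balancing the +2 overall charge requires Pd(II). Pd sits in group 10, so the d-electron count is 10 − 2 = 8. A 4d d⁸ ion has a large crystal-field splitting; square planar leaves the high-energy d_{x²−y²} orbital empty and maximises CFSE. → square planar.

[Zr(H2O)4]^4+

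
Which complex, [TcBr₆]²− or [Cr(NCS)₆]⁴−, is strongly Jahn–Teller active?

[Cr(NCS)₆]⁴−

[TcBr₆]²−: Each bromide is −1; balancing the −2 overall charge requires Tc(IV). Technetium is a group-7 element; Tc(IV) is therefore d³. The d³ configuration leaves the e_g set evenly filled (or empty) — no strong Jahn–Teller driving force.
[Cr(NCS)₆]⁴−: Each isothiocyanate is −1; balancing the −4 overall charge requires Cr(II). Chromium is a group-6 element; Cr(II) is therefore d⁴. Isothiocyanate is a weak-field ligand for a first-row metal, so the complex is high-spin. The t₂g³e_g¹ (high-spin) configuration has an unevenly filled e_g set; the Jahn–Teller theorem predicts a tetragonal distortion (typically axial elongation) to lift the degeneracy.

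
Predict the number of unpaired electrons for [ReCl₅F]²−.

3 unpaired electrons

Ligand charges: each chloride is −1; each fluoride is −1. With an overall charge of −2 the rhenium centre must be in the +4 oxidation state.
Rhenium is a group-7 element; Re(IV) is therefore d³.
In an octahedral field the d³ configuration is t₂g³e_g⁰ (only one arrangement possible), giving 3 unpaired electrons.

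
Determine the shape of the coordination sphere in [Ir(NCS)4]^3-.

square planar

Each isothiocyanate is −1; balancing the −3 overall charge requires Ir(I).
Ir sits in group 9, so the d-electron count is 9 − 1 = 8.
With 4 monodentate ligands the coordination number is 4.
A 5d d⁸ ion has a large crystal-field splitting; square planar leaves the high-energy d_{x²−y²} orbital empty and maximises CFSE.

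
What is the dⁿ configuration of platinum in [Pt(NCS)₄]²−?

Each isothiocyanate is −1; balancing the −2 overall charge requires Pt(II).
Pt sits in group 10, so the d-electron count is 10 − 2 = 8.

d8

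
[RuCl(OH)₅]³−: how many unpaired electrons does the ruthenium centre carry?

1 unpaired electron

Each chloride is −1; each hydroxide is −1; balancing the −3 overall charge requires Ru(III).
Group 8 minus oxidation state 3 gives a d⁵ configuration.
The spin state decides the count: a 4d ion has a large Δₒ and is invariably low-spin.
An octahedral low-spin d⁵ ion is t₂g⁵e_g⁰, giving 1 unpaired electron.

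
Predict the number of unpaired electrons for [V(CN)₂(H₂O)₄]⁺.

Ligand charges: each cyanide is −1; water is neutral. With an overall charge of +1 the vanadium centre must be in the +3 oxidation state.
Vanadium is a group-5 element; V(III) is therefore d².
In an octahedral field the d² configuration is t₂g²e_g⁰ (only one arrangement possible), giving 2 unpaired electrons.

2 unpaired electrons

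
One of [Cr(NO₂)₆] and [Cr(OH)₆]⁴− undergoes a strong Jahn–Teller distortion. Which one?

[Cr(OH)₆]⁴−

[Cr(NO₂)₆]: Each nitro (N-bound nitrite) is −1; balancing the 0 overall charge requires Cr(VI). Chromium is a group-6 element; Cr(VI) is therefore d⁰. The d⁰ configuration leaves the e_g set evenly filled (or empty) — no strong Jahn–Teller driving force.
[Cr(OH)₆]⁴−: Ligand charges: each hydroxide is −1. With an overall charge of −4 the chromium centre must be in the +2 oxidation state. Chromium is a group-6 element; Cr(II) is therefore d⁴. Hydroxide is a weak-field ligand for a first-row metal, so the complex is high-spin. The t₂g³e_g¹ (high-spin) configuration has an unevenly filled e_g set; the Jahn–Teller theorem predicts a tetragonal distortion (typically axial elongation) to lift the degeneracy.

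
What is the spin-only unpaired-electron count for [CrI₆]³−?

Ligand charges: each iodide is −1. With an overall charge of −3 the chromium centre must be in the +3 oxidation state.
Cr sits in group 6, so the d-electron count is 6 − 3 = 3.
In an octahedral field the d³ configuration is t₂g³e_g⁰ (only one arrangement possible), giving 3 unpaired electrons.

3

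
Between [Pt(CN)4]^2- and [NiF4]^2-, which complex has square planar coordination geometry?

[Pt(CN)4]^2-

For [Pt(CN)4]^2-: Ligand charges: each cyanide is −1. With an overall charge of −2 the platinum centre must be in the +2 oxidation state. Group 10 minus oxidation state 2 gives a d⁸ configuration. A 5d d⁸ ion has a large crystal-field splitting; square planar leaves the high-energy d_{x²−y²} orbital empty and maximises CFSE. → square planar.
For [NiF4]^2-: Each fluoride is −1; balancing the −2 overall charge requires Ni(II). Nickel is a group-10 element; Ni(II) is therefore d⁸. Fluoride is a weak-field ligand. With weak-field ligands the CFSE gain from square planar is small, so a 3d d⁸ ion takes the sterically preferred tetrahedral geometry. → tetrahedral.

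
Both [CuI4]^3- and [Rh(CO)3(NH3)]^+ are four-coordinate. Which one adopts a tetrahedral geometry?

For [CuI4]^3-: Summing ligand charges against the −3 overall charge gives an oxidation state of +1 for copper. Group 11 minus oxidation state 1 gives a d¹⁰ configuration. A d¹⁰ ion has no crystal-field stabilisation preference between square planar and tetrahedral, so four ligands adopt the sterically favoured tetrahedral geometry. → tetrahedral.
For [Rh(CO)3(NH3)]^+: Ligand charges: carbonyl is neutral; ammonia is neutral. With an overall charge of +1 the rhodium centre must be in the +1 oxidation state. Rhodium is a group-9 element; Rh(I) is therefore d⁸. A 4d d⁸ ion has a large crystal-field splitting; square planar leaves the high-energy d_{x²−y²} orbital empty and maximises CFSE. → square planar.

[CuI4]^3-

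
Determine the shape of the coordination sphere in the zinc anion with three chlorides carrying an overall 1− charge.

Ligand charges: each chloride is −1. With an overall charge of −1 the zinc centre must be in the +2 oxidation state.
Group 12 minus oxidation state 2 gives a d¹⁰ configuration.
With 3 monodentate ligands the coordination number is 3.
Three ligands around a d¹⁰ centre minimise repulsion in a trigonal-planar arrangement.

trigonal planar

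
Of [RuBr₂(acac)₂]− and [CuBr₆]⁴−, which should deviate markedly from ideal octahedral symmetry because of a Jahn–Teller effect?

[RuBr₂(acac)₂]−: Summing ligand charges against the −1 overall charge gives an oxidation state of +3 for ruthenium. Group 8 minus oxidation state 3 gives a d⁵ configuration. A 4d ion has a large Δₒ and is invariably low-spin. The d⁵ configuration leaves the e_g set evenly filled (or empty) — no strong Jahn–Teller driving force.
[CuBr₆]⁴−: Each bromide is −1; balancing the −4 overall charge requires Cu(II). Copper is a group-11 element; Cu(II) is therefore d⁹. The t₂g⁶e_g³ configuration has an unevenly filled e_g set; the Jahn–Teller theorem predicts a tetragonal distortion (typically axial elongation) to lift the degeneracy.

[CuBr₆]⁴−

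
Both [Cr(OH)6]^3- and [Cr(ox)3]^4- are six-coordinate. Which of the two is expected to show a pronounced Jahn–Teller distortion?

[Cr(ox)3]^4-

[Cr(OH)6]^3-: Each hydroxide is −1; balancing the −3 overall charge requires Cr(III). Cr sits in group 6, so the d-electron count is 6 − 3 = 3. The d³ configuration leaves the e_g set evenly filled (or empty) — no strong Jahn–Teller driving force.
[Cr(ox)3]^4-: Each oxalate is −2; balancing the −4 overall charge requires Cr(II). Chromium is a group-6 element; Cr(II) is therefore d⁴. Oxalate is a weak-field ligand for a first-row metal, so the complex is high-spin. The t₂g³e_g¹ (high-spin) configuration has an unevenly filled e_g set; the Jahn–Teller theorem predicts a tetragonal distortion (typically axial elongation) to lift the degeneracy.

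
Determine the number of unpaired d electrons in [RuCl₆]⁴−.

0

Ligand charges: each chloride is −1. With an overall charge of −4 the ruthenium centre must be in the +2 oxidation state.
Ru sits in group 8, so the d-electron count is 8 − 2 = 6.
The spin state decides the count: a 4d ion has a large Δₒ and is invariably low-spin.
An octahedral low-spin d⁶ ion is t₂g⁶e_g⁰, giving 0 unpaired electrons.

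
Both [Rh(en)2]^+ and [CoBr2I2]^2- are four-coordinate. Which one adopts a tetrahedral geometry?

[CoBr2I2]^2-

For [Rh(en)2]^+: Ethylenediamine is neutral; balancing the +1 overall charge requires Rh(I). Group 9 minus oxidation state 1 gives a d⁸ configuration. A 4d d⁸ ion has a large crystal-field splitting; square planar leaves the high-energy d_{x²−y²} orbital empty and maximises CFSE. → square planar.
For [CoBr2I2]^2-: Summing ligand charges against the −2 overall charge gives an oxidation state of +2 for cobalt. Cobalt is a group-9 element; Co(II) is therefore d⁷. For a high-spin 3d d⁷ ion with weak-field ligands the small Δₜ gives little square-planar CFSE advantage, so four ligands adopt the sterically favoured tetrahedral geometry. → tetrahedral.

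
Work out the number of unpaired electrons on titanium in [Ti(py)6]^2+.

Summing ligand charges against the +2 overall charge gives an oxidation state of +2 for titanium.
Group 4 minus oxidation state 2 gives a d² configuration.
In an octahedral field the d² configuration is t₂g²e_g⁰ (only one arrangement possible), giving 2 unpaired electrons.

2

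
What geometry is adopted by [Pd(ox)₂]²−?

Each oxalate is −2; balancing the −2 overall charge requires Pd(II).
Group 10 minus oxidation state 2 gives a d⁸ configuration.
Counting donor atoms: 2×oxalate (bidentate) → 4 donors. Coordination number = 4.
A 4d d⁸ ion has a large crystal-field splitting; square planar leaves the high-energy d_{x²−y²} orbital empty and maximises CFSE.

square planar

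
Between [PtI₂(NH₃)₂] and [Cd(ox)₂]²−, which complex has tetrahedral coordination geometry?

For [PtI₂(NH₃)₂]: Ligand charges: each iodide is −1; ammonia is neutral. With an overall charge of 0 the platinum centre must be in the +2 oxidation state. Group 10 minus oxidation state 2 gives a d⁸ configuration. A 5d d⁸ ion has a large crystal-field splitting; square planar leaves the high-energy d_{x²−y²} orbital empty and maximises CFSE. → square planar.
For [Cd(ox)₂]²−: Ligand charges: each oxalate is −2. With an overall charge of −2 the cadmium centre must be in the +2 oxidation state. Group 12 minus oxidation state 2 gives a d¹⁰ configuration. A d¹⁰ ion has no crystal-field stabilisation preference between square planar and tetrahedral, so four ligands adopt the sterically favoured tetrahedral geometry. → tetrahedral.

[Cd(ox)₂]²−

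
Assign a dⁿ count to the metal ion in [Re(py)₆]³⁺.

d4

Pyridine is neutral; balancing the +3 overall charge requires Re(III).
Rhenium is a group-7 element; Re(III) is therefore d⁴.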